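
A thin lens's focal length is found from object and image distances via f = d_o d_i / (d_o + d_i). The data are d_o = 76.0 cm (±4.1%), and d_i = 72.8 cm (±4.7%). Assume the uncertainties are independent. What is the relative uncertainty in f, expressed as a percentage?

∂f/∂d_o = (d_i/(d_o+d_i))² = 0.239;  ∂f/∂d_i = (d_o/(d_o+d_i))² = 0.261
δf = √((∂f/∂d_o · δd_o)² + (∂f/∂d_i · δd_i)²) = √(0.556 + 0.797) = 1.16 cm
f = 37.2 cm, so δf/f = 1.16/37.2 = 0.0313.

3.13%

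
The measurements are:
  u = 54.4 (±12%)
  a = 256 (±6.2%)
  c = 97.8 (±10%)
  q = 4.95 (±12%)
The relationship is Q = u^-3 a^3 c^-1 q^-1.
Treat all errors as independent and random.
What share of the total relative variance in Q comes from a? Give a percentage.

18.3%

(δQ/Q)² = (-3·δu/u)² + (3·δa/a)² + (-1·δc/c)² + (-1·δq/q)²
  u term: (-3×0.120)² = 0.130
  a term: (3×0.0620)² = 0.0346
  c term: (-1×0.100)² = 0.0100
  q term: (-1×0.120)² = 0.0144
Total = 0.189. Share from a = 0.0346/0.189 = 0.183.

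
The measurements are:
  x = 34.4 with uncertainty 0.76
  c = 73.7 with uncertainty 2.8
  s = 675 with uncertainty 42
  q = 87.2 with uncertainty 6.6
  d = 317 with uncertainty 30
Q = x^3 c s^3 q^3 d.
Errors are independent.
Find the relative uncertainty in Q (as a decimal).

Relative error in a monomial: (δQ/Q)² = Σ (nᵢ · δxᵢ/xᵢ)².
  (3·δx/x)² = (3×0.0221)² = 0.00439;  (1·δc/c)² = (1×0.0380)² = 0.00144;  (3·δs/s)² = (3×0.0622)² = 0.0348;  (3·δq/q)² = (3×0.0757)² = 0.0516;  (1·δd/d)² = (1×0.0946)² = 0.00896
δQ/Q = √(0.101) = 0.318

0.318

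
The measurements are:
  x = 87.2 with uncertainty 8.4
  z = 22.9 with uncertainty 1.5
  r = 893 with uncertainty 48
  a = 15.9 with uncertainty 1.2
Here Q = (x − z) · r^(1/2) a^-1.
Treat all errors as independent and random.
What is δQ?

18.7

Let u = x − z = 64.3. δu = √(δx² + δz²) = √(70.6 + 2.25) = 8.53, so δu/u = 0.133.
Q is then a monomial in u, r, a:
δQ/Q = √((δu/u)² + (½·δr/r)² + (-1·δa/a)²) = √(0.0176 + 0.000722 + 0.00570) = 0.155
Q = 121, so δQ = 0.155 × 121 = 18.7.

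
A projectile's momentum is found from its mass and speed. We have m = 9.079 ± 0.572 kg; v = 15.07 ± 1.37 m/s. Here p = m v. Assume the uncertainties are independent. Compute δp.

15.1 kg·m/s

For a monomial p ∝ m, v, fractional errors add in quadrature:
  (1·δm/m)² = (1×0.0630)² = 0.00397;  (1·δv/v)² = (1×0.0909)² = 0.00826
δp/p = √(0.0122) = 0.111
p = 136.8 kg·m/s, so δp = 0.111 × 136.8 = 15.1 kg·m/s.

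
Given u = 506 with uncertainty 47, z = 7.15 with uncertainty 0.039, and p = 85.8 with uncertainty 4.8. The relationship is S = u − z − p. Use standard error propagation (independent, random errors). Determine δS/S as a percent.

For a sum/difference, combine absolute errors in quadrature:
  (δu)² = 2210;  (δz)² = 0.00152;  (δp)² = 23.0
δS = √(2230) = 47.2
S = 413, so δS/S = 47.2/413 = 0.114.

11.4%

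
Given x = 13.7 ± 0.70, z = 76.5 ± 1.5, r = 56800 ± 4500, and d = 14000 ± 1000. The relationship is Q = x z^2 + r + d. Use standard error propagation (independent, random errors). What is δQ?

Let p = x·z^2 = 80200. δp/p = √((1·δx/x)² + (2·δz/z)²) = √(0.00261 + 0.00154) = 0.0644, so δp = 5160.
Q = p + r + d: δQ = √(δp² + δr² + δd²) = √(2.67e+07 + 2.02e+07 + 1e+06) = 6920

6920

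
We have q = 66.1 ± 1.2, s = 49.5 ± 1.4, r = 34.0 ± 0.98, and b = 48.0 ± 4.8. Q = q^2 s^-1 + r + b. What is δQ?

Let p = q^2·s^-1 = 88.3. δp/p = √((2·δq/q)² + (-1·δs/s)²) = √(0.00132 + 0.000800) = 0.0460, so δp = 4.06.
Q = p + r + b: δQ = √(δp² + δr² + δb²) = √(16.5 + 0.960 + 23.0) = 6.36

6.36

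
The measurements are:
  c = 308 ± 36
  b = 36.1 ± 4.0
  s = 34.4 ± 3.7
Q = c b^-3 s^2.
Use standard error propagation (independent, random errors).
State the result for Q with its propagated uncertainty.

7.75 ± 3.20

Products/powers → add relative errors in quadrature, weighted by exponent:
  (1·δc/c)² = (1×0.117)² = 0.0137;  (-3·δb/b)² = (-3×0.111)² = 0.110;  (2·δs/s)² = (2×0.108)² = 0.0463
δQ/Q = √(0.170) = 0.413
Q = 7.75, so δQ = 0.413 × 7.75 = 3.20.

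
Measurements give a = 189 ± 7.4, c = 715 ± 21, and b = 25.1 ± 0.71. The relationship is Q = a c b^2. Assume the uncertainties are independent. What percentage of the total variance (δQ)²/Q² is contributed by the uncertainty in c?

(δQ/Q)² = (1·δa/a)² + (1·δc/c)² + (2·δb/b)²
  a term: (1×0.0392)² = 0.00153
  c term: (1×0.0294)² = 0.000863
  b term: (2×0.0283)² = 0.00320
Total = 0.00560. Share from c = 0.000863/0.00560 = 0.154.

15.4%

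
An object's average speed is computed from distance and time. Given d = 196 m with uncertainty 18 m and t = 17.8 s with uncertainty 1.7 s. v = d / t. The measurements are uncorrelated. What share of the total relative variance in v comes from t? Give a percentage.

(δv/v)² = (1·δd/d)² + (-1·δt/t)²
  d term: (1×0.0918)² = 0.00843
  t term: (-1×0.0955)² = 0.00912
Total = 0.0176. Share from t = 0.00912/0.0176 = 0.520.

52.0%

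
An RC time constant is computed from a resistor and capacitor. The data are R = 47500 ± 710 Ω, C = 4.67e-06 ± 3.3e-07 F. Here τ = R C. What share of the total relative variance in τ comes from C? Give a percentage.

95.7%

(δτ/τ)² = (1·δR/R)² + (1·δC/C)²
  R term: (1×0.0149)² = 0.000223
  C term: (1×0.0707)² = 0.00499
Total = 0.00522. Share from C = 0.00499/0.00522 = 0.957.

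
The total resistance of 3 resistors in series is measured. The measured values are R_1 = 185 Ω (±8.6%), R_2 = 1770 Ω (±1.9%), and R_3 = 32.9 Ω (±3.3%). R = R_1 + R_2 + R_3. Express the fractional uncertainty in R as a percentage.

R is a linear combination, so absolute uncertainties add in quadrature:
  (δR_1)² = 253;  (δR_2)² = 1130;  (δR_3)² = 1.18
δR = √(1390) = 37.2 Ω
R = 1990 Ω, so δR/R = 37.2/1990 = 0.0187.

1.87%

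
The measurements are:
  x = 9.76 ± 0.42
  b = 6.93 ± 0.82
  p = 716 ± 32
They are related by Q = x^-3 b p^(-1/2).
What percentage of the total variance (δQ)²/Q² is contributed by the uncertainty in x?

53.5%

(δQ/Q)² = (-3·δx/x)² + (1·δb/b)² + (−½·δp/p)²
  x term: (-3×0.0430)² = 0.0167
  b term: (1×0.118)² = 0.0140
  p term: (-0.5×0.0447)² = 0.000499
Total = 0.0312. Share from x = 0.0167/0.0312 = 0.535.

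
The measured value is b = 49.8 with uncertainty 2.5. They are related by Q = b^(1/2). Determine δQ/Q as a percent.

2.51%

Since Q is a product/quotient, work with relative uncertainties:
  (½·δb/b)² = (0.5×0.0502)² = 0.000630
δQ/Q = √(0.000630) = 0.0251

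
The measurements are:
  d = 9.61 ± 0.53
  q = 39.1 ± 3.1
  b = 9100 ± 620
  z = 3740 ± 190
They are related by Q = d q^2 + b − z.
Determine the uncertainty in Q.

Let p = d·q^2 = 14700. δp/p = √((1·δd/d)² + (2·δq/q)²) = √(0.00304 + 0.0251) = 0.168, so δp = 2470.
Q = p + b − z: δQ = √(δp² + δb² + δz²) = √(6.08e+06 + 3.84e+05 + 36100) = 2550

2550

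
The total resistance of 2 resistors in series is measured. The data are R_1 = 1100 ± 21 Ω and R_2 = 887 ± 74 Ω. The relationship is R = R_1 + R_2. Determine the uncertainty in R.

Sums and differences: (δR)² = Σ (cᵢ δxᵢ)².
  (δR_1)² = 441;  (δR_2)² = 5480
δR = √(5920) = 76.9 Ω

76.9 Ω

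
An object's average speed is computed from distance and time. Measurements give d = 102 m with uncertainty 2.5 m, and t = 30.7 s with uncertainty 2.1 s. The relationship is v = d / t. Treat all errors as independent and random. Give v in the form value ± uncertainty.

3.32 ± 0.241 m/s

Each factor contributes (exponent × relative error)² to (δv/v)²:
  (1·δd/d)² = (1×0.0245)² = 0.000601;  (-1·δt/t)² = (-1×0.0684)² = 0.00468
δv/v = √(0.00528) = 0.0727
v = 3.32 m/s, so δv = 0.0727 × 3.32 = 0.241 m/s.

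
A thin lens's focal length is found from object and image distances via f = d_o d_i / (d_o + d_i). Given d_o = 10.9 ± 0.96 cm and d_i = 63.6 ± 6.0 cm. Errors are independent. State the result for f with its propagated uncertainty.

∂f/∂d_o = (d_i/(d_o+d_i))² = 0.729;  ∂f/∂d_i = (d_o/(d_o+d_i))² = 0.0214
δf = √((∂f/∂d_o · δd_o)² + (∂f/∂d_i · δd_i)²) = √(0.489 + 0.0165) = 0.711 cm
f = 9.31 cm.

9.31 ± 0.711 cm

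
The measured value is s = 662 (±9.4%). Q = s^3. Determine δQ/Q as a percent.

Q ∝ s^3, so δQ/Q = |3| · δs/s = 3 × 0.0940 = 0.282.

28.2%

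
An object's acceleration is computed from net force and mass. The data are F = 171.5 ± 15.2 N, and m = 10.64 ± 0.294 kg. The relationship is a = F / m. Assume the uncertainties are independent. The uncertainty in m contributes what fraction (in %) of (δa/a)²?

8.86%

(δa/a)² = (1·δF/F)² + (-1·δm/m)²
  F term: (1×0.0886)² = 0.00786
  m term: (-1×0.0276)² = 0.000764
Total = 0.00862. Share from m = 0.000764/0.00862 = 0.0886.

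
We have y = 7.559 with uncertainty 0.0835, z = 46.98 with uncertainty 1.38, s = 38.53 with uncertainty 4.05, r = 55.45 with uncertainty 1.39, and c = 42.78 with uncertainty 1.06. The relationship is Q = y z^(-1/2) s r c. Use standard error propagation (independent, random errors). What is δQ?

Products/powers → add relative errors in quadrature, weighted by exponent:
  (1·δy/y)² = (1×0.0110)² = 0.000122;  (−½·δz/z)² = (-0.5×0.0294)² = 0.000216;  (1·δs/s)² = (1×0.105)² = 0.0110;  (1·δr/r)² = (1×0.0251)² = 0.000628;  (1·δc/c)² = (1×0.0248)² = 0.000614
δQ/Q = √(0.0126) = 0.112
Q = 100800, so δQ = 0.112 × 100800 = 11300.

11300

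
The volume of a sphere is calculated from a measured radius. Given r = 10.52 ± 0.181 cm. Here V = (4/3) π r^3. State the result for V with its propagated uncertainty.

4877 ± 252 cm^3

For a monomial V ∝ r^3, fractional errors add in quadrature:
  (3·δr/r)² = (3×0.0172)² = 0.00266
δV/V = √(0.00266) = 0.0516
V = 4877 cm^3, so δV = 0.0516 × 4877 = 252 cm^3.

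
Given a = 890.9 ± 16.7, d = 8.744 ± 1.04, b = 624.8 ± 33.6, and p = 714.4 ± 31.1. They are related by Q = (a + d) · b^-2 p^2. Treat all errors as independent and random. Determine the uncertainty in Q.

Let u = a + d = 899.6. δu = √(δa² + δd²) = √(279 + 1.08) = 16.7, so δu/u = 0.0186.
Q is then a monomial in u, b, p:
δQ/Q = √((δu/u)² + (-2·δb/b)² + (2·δp/p)²) = √(0.000346 + 0.0116 + 0.00758) = 0.140
Q = 1176, so δQ = 0.140 × 1176 = 164.

164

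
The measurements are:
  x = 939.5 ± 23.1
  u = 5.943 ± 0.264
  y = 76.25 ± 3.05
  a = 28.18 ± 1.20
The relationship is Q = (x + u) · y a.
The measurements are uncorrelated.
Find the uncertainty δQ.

Let w = x + u = 945.4. δw = √(δx² + δu²) = √(534 + 0.0697) = 23.1, so δw/w = 0.0244.
Q is then a monomial in w, y, a:
δQ/Q = √((δw/w)² + (1·δy/y)² + (1·δa/a)²) = √(0.000597 + 0.00160 + 0.00181) = 0.0633
Q = 2.031e+06, so δQ = 0.0633 × 2.031e+06 = 1.29e+05.

1.29e+05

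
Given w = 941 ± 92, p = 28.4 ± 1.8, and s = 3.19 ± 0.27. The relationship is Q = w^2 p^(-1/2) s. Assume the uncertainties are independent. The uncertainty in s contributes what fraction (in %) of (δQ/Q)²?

15.4%

(δQ/Q)² = (2·δw/w)² + (−½·δp/p)² + (1·δs/s)²
  w term: (2×0.0978)² = 0.0382
  p term: (-0.5×0.0634)² = 0.00100
  s term: (1×0.0846)² = 0.00716
Total = 0.0464. Share from s = 0.00716/0.0464 = 0.154.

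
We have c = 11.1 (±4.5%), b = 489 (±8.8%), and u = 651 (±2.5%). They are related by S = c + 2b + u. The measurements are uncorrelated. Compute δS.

87.6

Absolute uncertainties add in quadrature for a linear combination:
  (δc)² = 0.250;  (2·δb)² = 7410;  (δu)² = 265
δS = √(7670) = 87.6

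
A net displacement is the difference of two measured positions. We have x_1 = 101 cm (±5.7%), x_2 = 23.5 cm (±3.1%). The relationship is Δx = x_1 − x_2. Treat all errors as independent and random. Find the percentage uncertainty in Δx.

7.49%

For a sum/difference, combine absolute errors in quadrature:
  (δx_1)² = 33.1;  (δx_2)² = 0.531
δΔx = √(33.7) = 5.80 cm
Δx = 77.5 cm, so δΔx/Δx = 5.80/77.5 = 0.0749.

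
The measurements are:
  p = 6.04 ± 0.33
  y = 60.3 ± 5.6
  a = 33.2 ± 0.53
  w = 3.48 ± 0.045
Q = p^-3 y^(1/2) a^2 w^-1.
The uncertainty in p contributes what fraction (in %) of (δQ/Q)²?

(δQ/Q)² = (-3·δp/p)² + (½·δy/y)² + (2·δa/a)² + (-1·δw/w)²
  p term: (-3×0.0546)² = 0.0269
  y term: (0.5×0.0929)² = 0.00216
  a term: (2×0.0160)² = 0.00102
  w term: (-1×0.0129)² = 0.000167
Total = 0.0302. Share from p = 0.0269/0.0302 = 0.889.

88.9%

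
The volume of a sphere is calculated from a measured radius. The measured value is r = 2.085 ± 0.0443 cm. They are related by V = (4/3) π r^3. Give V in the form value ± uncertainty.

V ∝ r^3, so δV/V = |3| · δr/r = 3 × 0.0212 = 0.0637.
V = 37.97 cm^3, so δV = 0.0637 × 37.97 = 2.42 cm^3.

37.97 ± 2.42 cm^3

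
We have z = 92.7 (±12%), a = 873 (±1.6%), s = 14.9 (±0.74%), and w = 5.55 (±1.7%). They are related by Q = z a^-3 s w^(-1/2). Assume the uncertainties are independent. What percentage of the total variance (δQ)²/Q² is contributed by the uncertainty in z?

85.6%

(δQ/Q)² = (1·δz/z)² + (-3·δa/a)² + (1·δs/s)² + (−½·δw/w)²
  z term: (1×0.120)² = 0.0144
  a term: (-3×0.0160)² = 0.00230
  s term: (1×0.00740)² = 5.48e-05
  w term: (-0.5×0.0170)² = 7.23e-05
Total = 0.0168. Share from z = 0.0144/0.0168 = 0.856.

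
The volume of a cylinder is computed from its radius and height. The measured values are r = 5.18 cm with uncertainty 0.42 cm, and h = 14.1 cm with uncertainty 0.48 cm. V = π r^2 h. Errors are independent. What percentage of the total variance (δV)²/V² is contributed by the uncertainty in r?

(δV/V)² = (2·δr/r)² + (1·δh/h)²
  r term: (2×0.0811)² = 0.0263
  h term: (1×0.0340)² = 0.00116
Total = 0.0275. Share from r = 0.0263/0.0275 = 0.958.

95.8%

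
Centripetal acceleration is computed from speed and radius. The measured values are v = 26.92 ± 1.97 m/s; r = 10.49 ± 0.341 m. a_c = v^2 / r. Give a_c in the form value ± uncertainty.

Each factor contributes (exponent × relative error)² to (δa_c/a_c)²:
  (2·δv/v)² = (2×0.0732)² = 0.0214;  (-1·δr/r)² = (-1×0.0325)² = 0.00106
δa_c/a_c = √(0.0225) = 0.150
a_c = 69.08 m/s^2, so δa_c = 0.150 × 69.08 = 10.4 m/s^2.

69.08 ± 10.4 m/s^2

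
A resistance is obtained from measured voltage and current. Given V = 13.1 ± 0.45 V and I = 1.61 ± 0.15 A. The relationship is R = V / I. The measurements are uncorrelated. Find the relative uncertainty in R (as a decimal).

0.0993

For a monomial R ∝ V, I^-1, fractional errors add in quadrature:
  (1·δV/V)² = (1×0.0344)² = 0.00118;  (-1·δI/I)² = (-1×0.0932)² = 0.00868
δR/R = √(0.00986) = 0.0993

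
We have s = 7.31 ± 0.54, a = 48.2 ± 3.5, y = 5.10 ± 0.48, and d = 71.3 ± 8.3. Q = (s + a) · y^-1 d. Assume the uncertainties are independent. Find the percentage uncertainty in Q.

Let u = s + a = 55.5. δu = √(δs² + δa²) = √(0.292 + 12.2) = 3.54, so δu/u = 0.0638.
Q is then a monomial in u, y, d:
δQ/Q = √((δu/u)² + (-1·δy/y)² + (1·δd/d)²) = √(0.00407 + 0.00886 + 0.0136) = 0.163

16.3%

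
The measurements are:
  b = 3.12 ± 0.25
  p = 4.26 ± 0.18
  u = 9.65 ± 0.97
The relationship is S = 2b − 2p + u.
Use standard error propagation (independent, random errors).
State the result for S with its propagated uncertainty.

S is a linear combination, so absolute uncertainties add in quadrature:
  (2·δb)² = 0.250;  (2·δp)² = 0.130;  (δu)² = 0.941
δS = √(1.32) = 1.15
S = 7.37.

7.37 ± 1.15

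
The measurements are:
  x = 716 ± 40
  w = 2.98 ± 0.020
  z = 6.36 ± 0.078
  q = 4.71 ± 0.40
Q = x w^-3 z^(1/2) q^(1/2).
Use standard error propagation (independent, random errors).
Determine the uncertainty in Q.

10.8

Since Q is a product/quotient, work with relative uncertainties:
  (1·δx/x)² = (1×0.0559)² = 0.00312;  (-3·δw/w)² = (-3×0.00671)² = 0.000405;  (½·δz/z)² = (0.5×0.0123)² = 3.76e-05;  (½·δq/q)² = (0.5×0.0849)² = 0.00180
δQ/Q = √(0.00537) = 0.0733
Q = 148, so δQ = 0.0733 × 148 = 10.8.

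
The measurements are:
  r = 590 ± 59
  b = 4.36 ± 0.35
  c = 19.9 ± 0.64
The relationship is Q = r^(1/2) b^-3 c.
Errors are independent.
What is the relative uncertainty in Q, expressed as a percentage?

Since Q is a product/quotient, work with relative uncertainties:
  (½·δr/r)² = (0.5×0.100)² = 0.00250;  (-3·δb/b)² = (-3×0.0803)² = 0.0580;  (1·δc/c)² = (1×0.0322)² = 0.00103
δQ/Q = √(0.0615) = 0.248

24.8%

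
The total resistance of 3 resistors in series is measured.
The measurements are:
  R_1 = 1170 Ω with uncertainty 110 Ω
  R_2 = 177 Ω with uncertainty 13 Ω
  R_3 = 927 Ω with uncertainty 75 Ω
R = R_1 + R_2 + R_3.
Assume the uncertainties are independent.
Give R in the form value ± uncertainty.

For a sum/difference, combine absolute errors in quadrature:
  (δR_1)² = 12100;  (δR_2)² = 169;  (δR_3)² = 5620
δR = √(17900) = 134 Ω
R = 2270 Ω.

2270 ± 134 Ω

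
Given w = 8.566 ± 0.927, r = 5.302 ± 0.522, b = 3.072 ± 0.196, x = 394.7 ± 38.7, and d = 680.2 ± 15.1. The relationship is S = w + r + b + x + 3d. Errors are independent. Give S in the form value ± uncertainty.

Absolute uncertainties add in quadrature for a linear combination:
  (δw)² = 0.859;  (δr)² = 0.272;  (δb)² = 0.0384;  (δx)² = 1500;  (3·δd)² = 2050
δS = √(3550) = 59.6
S = 2452.

2452 ± 59.6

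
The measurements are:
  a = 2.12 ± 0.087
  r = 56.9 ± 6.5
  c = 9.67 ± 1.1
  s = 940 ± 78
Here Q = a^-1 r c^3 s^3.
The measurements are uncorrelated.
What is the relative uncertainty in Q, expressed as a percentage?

Products/powers → add relative errors in quadrature, weighted by exponent:
  (-1·δa/a)² = (-1×0.0410)² = 0.00168;  (1·δr/r)² = (1×0.114)² = 0.0130;  (3·δc/c)² = (3×0.114)² = 0.116;  (3·δs/s)² = (3×0.0830)² = 0.0620
δQ/Q = √(0.193) = 0.440

44.0%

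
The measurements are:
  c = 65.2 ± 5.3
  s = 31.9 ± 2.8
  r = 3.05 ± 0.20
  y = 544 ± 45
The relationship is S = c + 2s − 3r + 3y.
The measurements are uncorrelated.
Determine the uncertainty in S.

135

Sums and differences: (δS)² = Σ (cᵢ δxᵢ)².
  (δc)² = 28.1;  (2·δs)² = 31.4;  (3·δr)² = 0.360;  (3·δy)² = 18200
δS = √(18300) = 135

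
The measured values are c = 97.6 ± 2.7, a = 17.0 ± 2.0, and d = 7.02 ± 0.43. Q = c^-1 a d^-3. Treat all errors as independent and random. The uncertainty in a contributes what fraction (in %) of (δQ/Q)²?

28.6%

(δQ/Q)² = (-1·δc/c)² + (1·δa/a)² + (-3·δd/d)²
  c term: (-1×0.0277)² = 0.000765
  a term: (1×0.118)² = 0.0138
  d term: (-3×0.0613)² = 0.0338
Total = 0.0484. Share from a = 0.0138/0.0484 = 0.286.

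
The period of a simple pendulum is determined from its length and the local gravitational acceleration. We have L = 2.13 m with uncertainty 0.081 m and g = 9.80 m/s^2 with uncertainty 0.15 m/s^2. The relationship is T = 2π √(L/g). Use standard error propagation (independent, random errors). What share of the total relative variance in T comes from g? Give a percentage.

(δT/T)² = (½·δL/L)² + (−½·δg/g)²
  L term: (0.5×0.0380)² = 0.000362
  g term: (-0.5×0.0153)² = 5.86e-05
Total = 0.000420. Share from g = 5.86e-05/0.000420 = 0.139.

13.9%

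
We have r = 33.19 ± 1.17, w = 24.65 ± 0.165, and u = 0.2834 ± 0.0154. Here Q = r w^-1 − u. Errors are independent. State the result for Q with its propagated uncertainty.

1.063 ± 0.0507

Let p = r·w^-1 = 1.346. δp/p = √((1·δr/r)² + (-1·δw/w)²) = √(0.00124 + 4.48e-05) = 0.0359, so δp = 0.0483.
Q = p − u: δQ = √(δp² + δu²) = √(0.00233 + 0.000237) = 0.0507
Q = 1.063.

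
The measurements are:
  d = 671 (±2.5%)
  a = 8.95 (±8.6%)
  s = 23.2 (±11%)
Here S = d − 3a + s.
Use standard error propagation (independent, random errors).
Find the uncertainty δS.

17.1

S is a linear combination, so absolute uncertainties add in quadrature:
  (δd)² = 281;  (3·δa)² = 5.33;  (δs)² = 6.51
δS = √(293) = 17.1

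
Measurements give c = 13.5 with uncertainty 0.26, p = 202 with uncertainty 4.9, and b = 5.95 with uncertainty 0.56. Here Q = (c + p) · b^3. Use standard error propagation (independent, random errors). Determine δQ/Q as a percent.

Let u = c + p = 216. δu = √(δc² + δp²) = √(0.0676 + 24.0) = 4.91, so δu/u = 0.0228.
Q is then a monomial in u, b:
δQ/Q = √((δu/u)² + (3·δb/b)²) = √(0.000518 + 0.0797) = 0.283

28.3%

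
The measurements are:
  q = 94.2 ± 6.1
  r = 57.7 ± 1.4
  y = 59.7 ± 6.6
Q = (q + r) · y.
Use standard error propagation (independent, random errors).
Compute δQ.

Let u = q + r = 152. δu = √(δq² + δr²) = √(37.2 + 1.96) = 6.26, so δu/u = 0.0412.
Q is then a monomial in u, y:
δQ/Q = √((δu/u)² + (1·δy/y)²) = √(0.00170 + 0.0122) = 0.118
Q = 9070, so δQ = 0.118 × 9070 = 1070.

1070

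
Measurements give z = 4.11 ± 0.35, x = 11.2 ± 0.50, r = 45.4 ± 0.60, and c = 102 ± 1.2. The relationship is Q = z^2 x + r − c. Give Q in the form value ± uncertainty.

133 ± 33.3

Let p = z^2·x = 189. δp/p = √((2·δz/z)² + (1·δx/x)²) = √(0.0290 + 0.00199) = 0.176, so δp = 33.3.
Q = p + r − c: δQ = √(δp² + δr² + δc²) = √(1110 + 0.360 + 1.44) = 33.3
Q = 133.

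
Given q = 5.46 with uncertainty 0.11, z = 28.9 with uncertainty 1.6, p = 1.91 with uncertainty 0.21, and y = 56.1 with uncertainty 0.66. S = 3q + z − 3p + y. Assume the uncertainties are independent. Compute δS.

Absolute uncertainties add in quadrature for a linear combination:
  (3·δq)² = 0.109;  (δz)² = 2.56;  (3·δp)² = 0.397;  (δy)² = 0.436
δS = √(3.50) = 1.87

1.87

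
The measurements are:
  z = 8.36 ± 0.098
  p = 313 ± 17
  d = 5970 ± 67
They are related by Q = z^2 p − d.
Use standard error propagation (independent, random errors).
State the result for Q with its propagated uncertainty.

15900 ± 1300

Let w = z^2·p = 21900. δw/w = √((2·δz/z)² + (1·δp/p)²) = √(0.000550 + 0.00295) = 0.0592, so δw = 1290.
Q = w − d: δQ = √(δw² + δd²) = √(1.67e+06 + 4490) = 1300
Q = 15900.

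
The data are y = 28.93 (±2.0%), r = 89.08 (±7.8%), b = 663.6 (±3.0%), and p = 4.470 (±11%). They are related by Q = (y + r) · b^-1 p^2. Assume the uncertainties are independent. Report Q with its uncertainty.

Let u = y + r = 118.0. δu = √(δy² + δr²) = √(0.335 + 48.3) = 6.97, so δu/u = 0.0591.
Q is then a monomial in u, b, p:
δQ/Q = √((δu/u)² + (-1·δb/b)² + (2·δp/p)²) = √(0.00349 + 0.000900 + 0.0484) = 0.230
Q = 3.553, so δQ = 0.230 × 3.553 = 0.816.

3.553 ± 0.816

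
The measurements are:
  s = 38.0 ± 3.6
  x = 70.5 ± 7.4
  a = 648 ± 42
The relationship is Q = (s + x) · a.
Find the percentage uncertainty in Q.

Let u = s + x = 108. δu = √(δs² + δx²) = √(13.0 + 54.8) = 8.23, so δu/u = 0.0758.
Q is then a monomial in u, a:
δQ/Q = √((δu/u)² + (1·δa/a)²) = √(0.00575 + 0.00420) = 0.0998

9.98%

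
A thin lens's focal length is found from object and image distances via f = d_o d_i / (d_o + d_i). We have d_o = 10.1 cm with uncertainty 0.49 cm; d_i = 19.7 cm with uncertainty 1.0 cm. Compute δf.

∂f/∂d_o = (d_i/(d_o+d_i))² = 0.437;  ∂f/∂d_i = (d_o/(d_o+d_i))² = 0.115
δf = √((∂f/∂d_o · δd_o)² + (∂f/∂d_i · δd_i)²) = √(0.0459 + 0.0132) = 0.243 cm

0.243 cm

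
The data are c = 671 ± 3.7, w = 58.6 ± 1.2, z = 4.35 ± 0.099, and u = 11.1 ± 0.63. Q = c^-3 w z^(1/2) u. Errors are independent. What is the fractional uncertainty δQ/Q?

Relative error in a monomial: (δQ/Q)² = Σ (nᵢ · δxᵢ/xᵢ)².
  (-3·δc/c)² = (-3×0.00551)² = 0.000274;  (1·δw/w)² = (1×0.0205)² = 0.000419;  (½·δz/z)² = (0.5×0.0228)² = 0.000129;  (1·δu/u)² = (1×0.0568)² = 0.00322
δQ/Q = √(0.00404) = 0.0636

0.0636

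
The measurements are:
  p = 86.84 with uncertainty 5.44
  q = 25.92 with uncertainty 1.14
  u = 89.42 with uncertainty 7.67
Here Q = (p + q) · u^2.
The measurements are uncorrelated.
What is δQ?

Let w = p + q = 112.8. δw = √(δp² + δq²) = √(29.6 + 1.30) = 5.56, so δw/w = 0.0493.
Q is then a monomial in w, u:
δQ/Q = √((δw/w)² + (2·δu/u)²) = √(0.00243 + 0.0294) = 0.178
Q = 901600, so δQ = 0.178 × 901600 = 1.61e+05.

1.61e+05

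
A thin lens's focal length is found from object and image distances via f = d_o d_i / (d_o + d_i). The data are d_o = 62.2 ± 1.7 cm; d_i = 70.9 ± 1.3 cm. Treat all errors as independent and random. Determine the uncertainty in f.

∂f/∂d_o = (d_i/(d_o+d_i))² = 0.284;  ∂f/∂d_i = (d_o/(d_o+d_i))² = 0.218
δf = √((∂f/∂d_o · δd_o)² + (∂f/∂d_i · δd_i)²) = √(0.233 + 0.0806) = 0.560 cm

0.560 cm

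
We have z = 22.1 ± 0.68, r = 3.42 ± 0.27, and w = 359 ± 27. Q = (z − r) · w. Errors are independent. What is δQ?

569

Let u = z − r = 18.7. δu = √(δz² + δr²) = √(0.462 + 0.0729) = 0.732, so δu/u = 0.0392.
Q is then a monomial in u, w:
δQ/Q = √((δu/u)² + (1·δw/w)²) = √(0.00153 + 0.00566) = 0.0848
Q = 6710, so δQ = 0.0848 × 6710 = 569.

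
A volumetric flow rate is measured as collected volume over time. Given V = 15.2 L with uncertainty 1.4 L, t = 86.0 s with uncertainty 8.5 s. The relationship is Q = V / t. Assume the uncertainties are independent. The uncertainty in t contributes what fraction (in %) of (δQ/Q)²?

(δQ/Q)² = (1·δV/V)² + (-1·δt/t)²
  V term: (1×0.0921)² = 0.00848
  t term: (-1×0.0988)² = 0.00977
Total = 0.0183. Share from t = 0.00977/0.0183 = 0.535.

53.5%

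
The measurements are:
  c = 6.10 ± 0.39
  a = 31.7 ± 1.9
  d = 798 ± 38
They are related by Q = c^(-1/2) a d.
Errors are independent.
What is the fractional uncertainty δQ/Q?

Relative error in a monomial: (δQ/Q)² = Σ (nᵢ · δxᵢ/xᵢ)².
  (−½·δc/c)² = (-0.5×0.0639)² = 0.00102;  (1·δa/a)² = (1×0.0599)² = 0.00359;  (1·δd/d)² = (1×0.0476)² = 0.00227
δQ/Q = √(0.00688) = 0.0830

0.0830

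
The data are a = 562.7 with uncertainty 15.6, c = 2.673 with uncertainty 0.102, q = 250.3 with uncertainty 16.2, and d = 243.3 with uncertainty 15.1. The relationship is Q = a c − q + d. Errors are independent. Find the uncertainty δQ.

74.3

Let p = a·c = 1504. δp/p = √((1·δa/a)² + (1·δc/c)²) = √(0.000769 + 0.00146) = 0.0472, so δp = 70.9.
Q = p − q + d: δQ = √(δp² + δq² + δd²) = √(5030 + 262 + 228) = 74.3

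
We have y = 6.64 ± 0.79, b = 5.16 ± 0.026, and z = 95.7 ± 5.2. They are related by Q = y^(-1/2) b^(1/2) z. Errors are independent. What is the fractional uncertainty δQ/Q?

0.0806

Each factor contributes (exponent × relative error)² to (δQ/Q)²:
  (−½·δy/y)² = (-0.5×0.119)² = 0.00354;  (½·δb/b)² = (0.5×0.00504)² = 6.35e-06;  (1·δz/z)² = (1×0.0543)² = 0.00295
δQ/Q = √(0.00650) = 0.0806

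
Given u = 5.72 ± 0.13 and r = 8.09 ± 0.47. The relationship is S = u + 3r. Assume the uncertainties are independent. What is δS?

S is a linear combination, so absolute uncertainties add in quadrature:
  (δu)² = 0.0169;  (3·δr)² = 1.99
δS = √(2.00) = 1.42

1.42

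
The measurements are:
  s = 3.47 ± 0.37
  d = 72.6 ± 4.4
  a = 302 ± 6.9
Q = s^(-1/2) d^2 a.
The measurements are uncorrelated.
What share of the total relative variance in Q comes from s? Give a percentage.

15.7%

(δQ/Q)² = (−½·δs/s)² + (2·δd/d)² + (1·δa/a)²
  s term: (-0.5×0.107)² = 0.00284
  d term: (2×0.0606)² = 0.0147
  a term: (1×0.0228)² = 0.000522
Total = 0.0181. Share from s = 0.00284/0.0181 = 0.157.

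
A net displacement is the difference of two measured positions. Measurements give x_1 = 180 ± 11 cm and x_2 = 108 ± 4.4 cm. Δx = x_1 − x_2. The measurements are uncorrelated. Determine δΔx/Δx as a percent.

Absolute uncertainties add in quadrature for a linear combination:
  (δx_1)² = 121;  (δx_2)² = 19.4
δΔx = √(140) = 11.8 cm
Δx = 72.0 cm, so δΔx/Δx = 11.8/72.0 = 0.165.

16.5%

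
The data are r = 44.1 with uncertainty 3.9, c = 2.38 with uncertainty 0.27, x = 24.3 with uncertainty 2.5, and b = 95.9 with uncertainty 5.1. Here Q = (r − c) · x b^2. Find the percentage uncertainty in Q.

17.5%

Let u = r − c = 41.7. δu = √(δr² + δc²) = √(15.2 + 0.0729) = 3.91, so δu/u = 0.0937.
Q is then a monomial in u, x, b:
δQ/Q = √((δu/u)² + (1·δx/x)² + (2·δb/b)²) = √(0.00878 + 0.0106 + 0.0113) = 0.175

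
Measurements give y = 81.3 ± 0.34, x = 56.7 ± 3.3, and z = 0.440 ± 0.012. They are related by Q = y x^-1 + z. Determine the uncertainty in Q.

Let p = y·x^-1 = 1.43. δp/p = √((1·δy/y)² + (-1·δx/x)²) = √(1.75e-05 + 0.00339) = 0.0584, so δp = 0.0837.
Q = p + z: δQ = √(δp² + δz²) = √(0.00700 + 0.000144) = 0.0845

0.0845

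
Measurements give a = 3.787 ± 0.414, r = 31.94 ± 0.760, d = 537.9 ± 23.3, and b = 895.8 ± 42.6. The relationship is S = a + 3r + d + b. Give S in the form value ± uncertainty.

Sums and differences: (δS)² = Σ (cᵢ δxᵢ)².
  (δa)² = 0.171;  (3·δr)² = 5.20;  (δd)² = 543;  (δb)² = 1810
δS = √(2360) = 48.6
S = 1533.

1533 ± 48.6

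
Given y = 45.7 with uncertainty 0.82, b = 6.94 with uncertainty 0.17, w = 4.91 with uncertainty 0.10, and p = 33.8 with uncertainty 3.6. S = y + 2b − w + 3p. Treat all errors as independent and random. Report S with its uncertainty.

156 ± 10.8

Absolute uncertainties add in quadrature for a linear combination:
  (δy)² = 0.672;  (2·δb)² = 0.116;  (δw)² = 0.0100;  (3·δp)² = 117
δS = √(117) = 10.8
S = 156.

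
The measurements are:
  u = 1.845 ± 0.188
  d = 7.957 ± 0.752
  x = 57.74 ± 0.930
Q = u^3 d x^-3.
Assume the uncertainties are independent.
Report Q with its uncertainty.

Products/powers → add relative errors in quadrature, weighted by exponent:
  (3·δu/u)² = (3×0.102)² = 0.0934;  (1·δd/d)² = (1×0.0945)² = 0.00893;  (-3·δx/x)² = (-3×0.0161)² = 0.00233
δQ/Q = √(0.105) = 0.324
Q = 0.0002596, so δQ = 0.324 × 0.0002596 = 8.4e-05.

(2.596 ± 0.840) × 10^-4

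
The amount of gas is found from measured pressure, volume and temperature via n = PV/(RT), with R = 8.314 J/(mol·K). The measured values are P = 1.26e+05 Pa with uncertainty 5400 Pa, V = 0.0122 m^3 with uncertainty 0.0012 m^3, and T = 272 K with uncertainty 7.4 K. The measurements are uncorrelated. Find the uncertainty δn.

Products/powers → add relative errors in quadrature, weighted by exponent:
  (1·δP/P)² = (1×0.0429)² = 0.00184;  (1·δV/V)² = (1×0.0984)² = 0.00967;  (-1·δT/T)² = (-1×0.0272)² = 0.000740
δn/n = √(0.0123) = 0.111
n = 0.680 mol, so δn = 0.111 × 0.680 = 0.0752 mol.

0.0752 mol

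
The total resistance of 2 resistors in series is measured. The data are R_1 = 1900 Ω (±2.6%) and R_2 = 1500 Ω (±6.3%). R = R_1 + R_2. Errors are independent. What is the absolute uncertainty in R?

107 Ω

R is a linear combination, so absolute uncertainties add in quadrature:
  (δR_1)² = 2440;  (δR_2)² = 8930
δR = √(11400) = 107 Ω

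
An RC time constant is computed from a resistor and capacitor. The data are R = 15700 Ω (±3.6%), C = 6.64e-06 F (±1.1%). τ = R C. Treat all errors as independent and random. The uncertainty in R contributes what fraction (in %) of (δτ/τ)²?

(δτ/τ)² = (1·δR/R)² + (1·δC/C)²
  R term: (1×0.0360)² = 0.00130
  C term: (1×0.0110)² = 0.000121
Total = 0.00142. Share from R = 0.00130/0.00142 = 0.915.

91.5%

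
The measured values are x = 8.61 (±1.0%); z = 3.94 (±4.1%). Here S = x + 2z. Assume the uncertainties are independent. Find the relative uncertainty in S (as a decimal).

0.0203

Sums and differences: (δS)² = Σ (cᵢ δxᵢ)².
  (δx)² = 0.00741;  (2·δz)² = 0.104
δS = √(0.112) = 0.334
S = 16.5, so δS/S = 0.334/16.5 = 0.0203.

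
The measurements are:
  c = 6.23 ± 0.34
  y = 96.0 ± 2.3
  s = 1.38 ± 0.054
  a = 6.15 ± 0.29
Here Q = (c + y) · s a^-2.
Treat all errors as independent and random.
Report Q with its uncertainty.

Let u = c + y = 102. δu = √(δc² + δy²) = √(0.116 + 5.29) = 2.32, so δu/u = 0.0227.
Q is then a monomial in u, s, a:
δQ/Q = √((δu/u)² + (1·δs/s)² + (-2·δa/a)²) = √(0.000517 + 0.00153 + 0.00889) = 0.105
Q = 3.73, so δQ = 0.105 × 3.73 = 0.390.

3.73 ± 0.390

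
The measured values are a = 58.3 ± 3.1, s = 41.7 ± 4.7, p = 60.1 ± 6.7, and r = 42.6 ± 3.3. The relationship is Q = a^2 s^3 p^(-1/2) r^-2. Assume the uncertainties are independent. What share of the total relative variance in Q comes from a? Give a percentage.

7.40%

(δQ/Q)² = (2·δa/a)² + (3·δs/s)² + (−½·δp/p)² + (-2·δr/r)²
  a term: (2×0.0532)² = 0.0113
  s term: (3×0.113)² = 0.114
  p term: (-0.5×0.111)² = 0.00311
  r term: (-2×0.0775)² = 0.0240
Total = 0.153. Share from a = 0.0113/0.153 = 0.0740.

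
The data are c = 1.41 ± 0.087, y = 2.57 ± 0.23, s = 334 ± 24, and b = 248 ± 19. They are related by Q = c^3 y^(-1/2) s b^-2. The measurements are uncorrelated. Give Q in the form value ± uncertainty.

Each factor contributes (exponent × relative error)² to (δQ/Q)²:
  (3·δc/c)² = (3×0.0617)² = 0.0343;  (−½·δy/y)² = (-0.5×0.0895)² = 0.00200;  (1·δs/s)² = (1×0.0719)² = 0.00516;  (-2·δb/b)² = (-2×0.0766)² = 0.0235
δQ/Q = √(0.0649) = 0.255
Q = 0.00950, so δQ = 0.255 × 0.00950 = 0.00242.

0.00950 ± 0.00242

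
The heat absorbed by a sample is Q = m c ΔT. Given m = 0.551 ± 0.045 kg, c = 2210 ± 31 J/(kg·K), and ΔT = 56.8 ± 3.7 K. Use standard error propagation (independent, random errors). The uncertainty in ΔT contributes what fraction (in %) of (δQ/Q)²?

(δQ/Q)² = (1·δm/m)² + (1·δc/c)² + (1·δΔT/ΔT)²
  m term: (1×0.0817)² = 0.00667
  c term: (1×0.0140)² = 0.000197
  ΔT term: (1×0.0651)² = 0.00424
Total = 0.0111. Share from ΔT = 0.00424/0.0111 = 0.382.

38.2%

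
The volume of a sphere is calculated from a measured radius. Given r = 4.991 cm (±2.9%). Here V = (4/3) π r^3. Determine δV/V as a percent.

8.70%

For a monomial V ∝ r^3, fractional errors add in quadrature:
  (3·δr/r)² = (3×0.0290)² = 0.00757
δV/V = √(0.00757) = 0.0870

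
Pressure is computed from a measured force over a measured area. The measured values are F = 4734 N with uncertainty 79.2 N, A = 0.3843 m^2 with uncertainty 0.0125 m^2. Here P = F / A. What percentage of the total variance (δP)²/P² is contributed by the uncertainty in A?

79.1%

(δP/P)² = (1·δF/F)² + (-1·δA/A)²
  F term: (1×0.0167)² = 0.000280
  A term: (-1×0.0325)² = 0.00106
Total = 0.00134. Share from A = 0.00106/0.00134 = 0.791.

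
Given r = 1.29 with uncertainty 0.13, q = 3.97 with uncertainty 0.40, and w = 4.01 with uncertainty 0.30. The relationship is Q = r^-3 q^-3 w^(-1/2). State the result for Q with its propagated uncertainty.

0.00372 ± 0.00160

Products/powers → add relative errors in quadrature, weighted by exponent:
  (-3·δr/r)² = (-3×0.101)² = 0.0914;  (-3·δq/q)² = (-3×0.101)² = 0.0914;  (−½·δw/w)² = (-0.5×0.0748)² = 0.00140
δQ/Q = √(0.184) = 0.429
Q = 0.00372, so δQ = 0.429 × 0.00372 = 0.00160.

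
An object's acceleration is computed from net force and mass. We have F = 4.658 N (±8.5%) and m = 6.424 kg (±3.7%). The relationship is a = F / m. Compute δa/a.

a is a product of powers, so relative uncertainties combine in quadrature:
  (1·δF/F)² = (1×0.0850)² = 0.00723;  (-1·δm/m)² = (-1×0.0370)² = 0.00137
δa/a = √(0.00859) = 0.0927

0.0927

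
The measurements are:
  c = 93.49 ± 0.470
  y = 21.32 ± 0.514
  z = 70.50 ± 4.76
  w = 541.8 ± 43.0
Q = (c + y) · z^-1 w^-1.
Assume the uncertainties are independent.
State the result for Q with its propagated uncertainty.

Let u = c + y = 114.8. δu = √(δc² + δy²) = √(0.221 + 0.264) = 0.696, so δu/u = 0.00607.
Q is then a monomial in u, z, w:
δQ/Q = √((δu/u)² + (-1·δz/z)² + (-1·δw/w)²) = √(3.68e-05 + 0.00456 + 0.00630) = 0.104
Q = 0.003006, so δQ = 0.104 × 0.003006 = 0.000314.

0.003006 ± 0.000314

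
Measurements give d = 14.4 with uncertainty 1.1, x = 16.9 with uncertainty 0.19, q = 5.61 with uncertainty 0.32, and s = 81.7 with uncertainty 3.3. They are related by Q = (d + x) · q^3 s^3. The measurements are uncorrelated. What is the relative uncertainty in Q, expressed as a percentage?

Let u = d + x = 31.3. δu = √(δd² + δx²) = √(1.21 + 0.0361) = 1.12, so δu/u = 0.0357.
Q is then a monomial in u, q, s:
δQ/Q = √((δu/u)² + (3·δq/q)² + (3·δs/s)²) = √(0.00127 + 0.0293 + 0.0147) = 0.213

21.3%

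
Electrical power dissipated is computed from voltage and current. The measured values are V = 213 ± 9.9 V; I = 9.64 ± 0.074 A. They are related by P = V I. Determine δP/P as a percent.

4.71%

Relative error in a monomial: (δP/P)² = Σ (nᵢ · δxᵢ/xᵢ)².
  (1·δV/V)² = (1×0.0465)² = 0.00216;  (1·δI/I)² = (1×0.00768)² = 5.89e-05
δP/P = √(0.00222) = 0.0471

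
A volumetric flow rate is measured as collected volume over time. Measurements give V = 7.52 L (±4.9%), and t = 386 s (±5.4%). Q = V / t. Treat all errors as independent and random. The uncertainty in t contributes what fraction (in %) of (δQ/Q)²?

(δQ/Q)² = (1·δV/V)² + (-1·δt/t)²
  V term: (1×0.0490)² = 0.00240
  t term: (-1×0.0540)² = 0.00292
Total = 0.00532. Share from t = 0.00292/0.00532 = 0.548.

54.8%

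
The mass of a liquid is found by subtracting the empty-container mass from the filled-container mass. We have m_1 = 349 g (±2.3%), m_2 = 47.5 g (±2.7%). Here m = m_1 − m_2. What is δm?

For a sum/difference, combine absolute errors in quadrature:
  (δm_1)² = 64.4;  (δm_2)² = 1.64
δm = √(66.1) = 8.13 g

8.13 g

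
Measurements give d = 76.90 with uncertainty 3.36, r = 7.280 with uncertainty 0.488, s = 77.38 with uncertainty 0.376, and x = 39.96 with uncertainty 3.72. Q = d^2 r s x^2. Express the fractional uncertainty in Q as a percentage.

21.6%

Products/powers → add relative errors in quadrature, weighted by exponent:
  (2·δd/d)² = (2×0.0437)² = 0.00764;  (1·δr/r)² = (1×0.0670)² = 0.00449;  (1·δs/s)² = (1×0.00486)² = 2.36e-05;  (2·δx/x)² = (2×0.0931)² = 0.0347
δQ/Q = √(0.0468) = 0.216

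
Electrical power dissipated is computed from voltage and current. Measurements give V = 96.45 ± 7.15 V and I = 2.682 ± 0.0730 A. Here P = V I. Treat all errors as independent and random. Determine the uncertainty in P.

P is a product of powers, so relative uncertainties combine in quadrature:
  (1·δV/V)² = (1×0.0741)² = 0.00550;  (1·δI/I)² = (1×0.0272)² = 0.000741
δP/P = √(0.00624) = 0.0790
P = 258.7 W, so δP = 0.0790 × 258.7 = 20.4 W.

20.4 W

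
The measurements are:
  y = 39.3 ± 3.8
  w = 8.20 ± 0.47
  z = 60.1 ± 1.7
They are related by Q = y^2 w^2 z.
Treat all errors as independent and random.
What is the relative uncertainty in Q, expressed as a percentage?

Products/powers → add relative errors in quadrature, weighted by exponent:
  (2·δy/y)² = (2×0.0967)² = 0.0374;  (2·δw/w)² = (2×0.0573)² = 0.0131;  (1·δz/z)² = (1×0.0283)² = 0.000800
δQ/Q = √(0.0513) = 0.227

22.7%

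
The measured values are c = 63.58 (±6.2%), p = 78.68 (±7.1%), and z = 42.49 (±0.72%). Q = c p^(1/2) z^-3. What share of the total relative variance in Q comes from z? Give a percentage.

(δQ/Q)² = (1·δc/c)² + (½·δp/p)² + (-3·δz/z)²
  c term: (1×0.0620)² = 0.00384
  p term: (0.5×0.0710)² = 0.00126
  z term: (-3×0.00720)² = 0.000467
Total = 0.00557. Share from z = 0.000467/0.00557 = 0.0838.

8.38%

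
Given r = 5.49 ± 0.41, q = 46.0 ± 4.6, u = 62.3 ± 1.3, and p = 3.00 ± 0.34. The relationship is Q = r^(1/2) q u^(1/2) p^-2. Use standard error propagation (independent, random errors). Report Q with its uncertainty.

94.5 ± 23.7

Q is a product of powers, so relative uncertainties combine in quadrature:
  (½·δr/r)² = (0.5×0.0747)² = 0.00139;  (1·δq/q)² = (1×0.100)² = 0.0100;  (½·δu/u)² = (0.5×0.0209)² = 0.000109;  (-2·δp/p)² = (-2×0.113)² = 0.0514
δQ/Q = √(0.0629) = 0.251
Q = 94.5, so δQ = 0.251 × 94.5 = 23.7.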